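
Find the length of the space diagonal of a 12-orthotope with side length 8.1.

The space diagonal of an n-cube of side s is s√n. Here 8.1·√12 ≈ 28.0592.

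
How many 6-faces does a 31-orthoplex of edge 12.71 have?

An n-cross-polytope has 2^(k+1)·C(n,k+1) k-faces. Here 2^7·C(31,7) = 128·2629575 = 336585600.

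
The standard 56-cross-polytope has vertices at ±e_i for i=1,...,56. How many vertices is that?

An n-cross-polytope has 2n vertices; here n = 56, giving 112.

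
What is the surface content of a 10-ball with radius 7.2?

The surface area of an n-ball is 2π^(n/2) r^(n-1) / Γ(n/2). For n=10, r=7.2: 1.32605e+09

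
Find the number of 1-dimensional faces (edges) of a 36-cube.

Number of 1-faces = C(36,1)·2^(36-1) = 36·34359738368 = 1236950581248.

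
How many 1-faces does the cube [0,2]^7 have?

The 7-cube has n·2^(n-1) = 7·2^6 = 7·64 = 448 edges.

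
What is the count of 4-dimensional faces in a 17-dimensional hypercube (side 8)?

Choose 4 of 17 axes to span the face (C(17,4) = 2380 ways), then fix each of the remaining 13 coordinates at one of its two extreme values (2^13 = 8192 ways): 2380·8192 = 19496960.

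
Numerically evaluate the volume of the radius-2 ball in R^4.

The n-ball volume is π^(n/2)·r^n/Γ(n/2+1). With n=4, r=2: V = 8·π^2 ≈ 78.9568.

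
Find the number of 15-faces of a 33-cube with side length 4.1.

An n-cube has C(n,k)·2^(n-k) k-faces. Here C(33,15)·2^18 = 1037158320·262144 = 271884830638080.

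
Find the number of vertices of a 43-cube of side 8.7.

An n-cube has 2^n vertices; for n = 43 that is 2^43 = 8796093022208.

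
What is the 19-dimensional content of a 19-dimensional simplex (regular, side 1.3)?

Volume = 1.3^19 · √(20/2^19) / 19! ≈ 7.42265e-18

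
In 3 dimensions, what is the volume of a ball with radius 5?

The n-ball volume is π^(n/2)·r^n/Γ(n/2+1). With n=3, r=5: V = 500·π/3 ≈ 523.599.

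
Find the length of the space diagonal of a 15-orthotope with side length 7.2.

Diagonal = √15 · 7.2 ≈ 27.8855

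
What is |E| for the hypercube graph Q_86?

An n-cube has n·2^(n-1) edges. With n = 86: 86·38685626227668133590597632 = 3326963855579459488791396352.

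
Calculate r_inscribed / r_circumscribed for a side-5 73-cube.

r_in / r_out = (5/2) / (5√73/2) = 1/√73 ≈ 0.117041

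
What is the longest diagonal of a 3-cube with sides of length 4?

||(4,4,...,4)|| = √(3)·4 ≈ 6.9282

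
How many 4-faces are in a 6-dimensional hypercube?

Choose 4 of 6 axes to span the face (C(6,4) = 15 ways), then fix each of the remaining 2 coordinates at one of its two extreme values (2^2 = 4 ways): 15·4 = 60.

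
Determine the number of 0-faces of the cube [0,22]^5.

An n-cube has C(n,k)·2^(n-k) k-faces. Here C(5,0)·2^5 = 1·32 = 32.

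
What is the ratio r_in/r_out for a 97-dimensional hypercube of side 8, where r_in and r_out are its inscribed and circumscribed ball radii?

r_in / r_out = (8/2) / (8√97/2) = 1/√97 ≈ 0.101535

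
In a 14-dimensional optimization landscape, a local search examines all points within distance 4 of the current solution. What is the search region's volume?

V_14(4) = π^(14/2) · (4)^14 / Γ(14/2 + 1) = 16777216·π^7/315 ≈ 1.60864e+08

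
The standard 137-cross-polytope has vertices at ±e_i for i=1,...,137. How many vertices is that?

An n-cross-polytope has 2n vertices; here n = 137, giving 274.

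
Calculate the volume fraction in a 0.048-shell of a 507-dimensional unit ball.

V(inner)/V(outer) = ((1-0.048)/1)^507 ≈ 1.475e-11, so the shell fraction is 1 - 1.475e-11.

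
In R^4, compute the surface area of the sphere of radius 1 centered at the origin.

S_4(1) = 2·π^(4/2)·(1)^3 / Γ(4/2) = 2·π^2 ≈ 19.7392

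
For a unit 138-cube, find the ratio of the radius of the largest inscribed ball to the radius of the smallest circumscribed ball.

Ratio = (s/2)/(s√138/2) = 138^(-1/2) ≈ 0.0851257.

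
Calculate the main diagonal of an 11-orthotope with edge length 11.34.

d = √(11.34² + 11.34² + ... + 11.34²) [11 terms] = √(11·11.34²) = 11.34√11 ≈ 37.6105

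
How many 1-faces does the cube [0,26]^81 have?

An n-cube has n·2^(n-1) edges. With n = 81: 81·1208925819614629174706176 = 97922991388784963151200256.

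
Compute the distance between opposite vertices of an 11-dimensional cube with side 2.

The space diagonal of an n-cube of side s is s√n. Here 2·√11 ≈ 6.63325.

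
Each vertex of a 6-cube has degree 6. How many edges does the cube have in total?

The 6-cube has n·2^(n-1) = 6·2^5 = 6·32 = 192 edges.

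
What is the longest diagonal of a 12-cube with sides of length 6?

The space diagonal of an n-cube of side s is s√n. Here 6·√12 ≈ 20.7846.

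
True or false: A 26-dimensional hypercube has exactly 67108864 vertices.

True. The 26-cube has 2^26 = 67108864 vertices.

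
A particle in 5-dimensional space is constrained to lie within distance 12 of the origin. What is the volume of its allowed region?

The n-ball volume is π^(n/2)·r^n/Γ(n/2+1). With n=5, r=12: V = 663552·π^2/5 ≈ 1.3098e+06.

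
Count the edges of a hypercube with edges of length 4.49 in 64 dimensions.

An n-cube has n·2^(n-1) edges. With n = 64: 64·9223372036854775808 = 590295810358705651712.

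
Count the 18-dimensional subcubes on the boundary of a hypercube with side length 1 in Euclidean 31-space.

An n-cube has C(n,k)·2^(n-k) k-faces. Here C(31,18)·2^13 = 206253075·8192 = 1689625190400.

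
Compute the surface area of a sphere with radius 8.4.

S_3(8.4) = 2·π^(3/2)·(8.4)^2 / Γ(3/2) = 4πr² = 4π·(8.4)² ≈ 886.683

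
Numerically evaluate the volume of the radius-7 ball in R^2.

The n-ball volume is π^(n/2)·r^n/Γ(n/2+1). With n=2, r=7: V = 49·π ≈ 153.938.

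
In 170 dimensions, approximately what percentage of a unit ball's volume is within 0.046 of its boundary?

1 - (1-0.046)^170 ≈ 0.999666 ≈ 99.9666%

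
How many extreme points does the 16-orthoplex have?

Number of vertices = 2n = 32.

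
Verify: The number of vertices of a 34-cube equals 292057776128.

False. The 34-cube has 2^34 = 17179869184 vertices.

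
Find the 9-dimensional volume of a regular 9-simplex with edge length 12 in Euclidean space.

V = (12^9 / 9!) · √((9+1) / 2^9) ≈ 1987.16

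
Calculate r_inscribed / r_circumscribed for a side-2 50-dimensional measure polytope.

Ratio = (s/2)/(s√50/2) = 50^(-1/2) ≈ 0.141421.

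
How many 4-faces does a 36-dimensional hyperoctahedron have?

An n-cross-polytope has 2^(k+1)·C(n,k+1) k-faces. Here 2^5·C(36,5) = 32·376992 = 12063744.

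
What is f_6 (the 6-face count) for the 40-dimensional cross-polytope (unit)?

f_6(40-orthoplex) = 2^7 · (40 choose 7) = 2386375680.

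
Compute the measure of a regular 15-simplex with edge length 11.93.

V = (11.93^15 / 15!) · √((15+1) / 2^15) ≈ 238.475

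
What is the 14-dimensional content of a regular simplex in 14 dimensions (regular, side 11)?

V = (11^14 / 14!) · √((14+1) / 2^14) ≈ 131.803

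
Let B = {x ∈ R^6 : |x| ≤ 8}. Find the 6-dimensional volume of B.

V_6(8) = π^(6/2) · (8)^6 / Γ(6/2 + 1) = 131072·π^3/3 ≈ 1.35468e+06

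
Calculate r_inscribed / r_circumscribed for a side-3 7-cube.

For an n-cube of any side s, the inradius is s/2 and the circumradius is s√n/2, so the ratio is 1/√7 ≈ 0.377964.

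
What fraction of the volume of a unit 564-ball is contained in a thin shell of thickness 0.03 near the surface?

1 - (1-0.03)^564 ≈ 0.9999999654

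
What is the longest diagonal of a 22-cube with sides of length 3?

d = √(3² + 3² + ... + 3²) [22 terms] = √(22·3²) = 3√22 ≈ 14.0712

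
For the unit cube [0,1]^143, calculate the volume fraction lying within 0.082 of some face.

Shell fraction = 1 - (1-0.164)^143 ≈ 1 - 7.508e-12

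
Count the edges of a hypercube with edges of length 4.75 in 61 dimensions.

Number of 1-faces = C(61,1)·2^(61-1) = 61·1152921504606846976 = 70328211781017665536.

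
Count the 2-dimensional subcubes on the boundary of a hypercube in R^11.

An n-cube has C(n,k)·2^(n-k) k-faces. Here C(11,2)·2^9 = 55·512 = 28160.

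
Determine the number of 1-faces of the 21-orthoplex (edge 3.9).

Each 1-face is the convex hull of 2 vertices, one chosen as ±e_i from each of 2 distinct axes: 2^2·C(21,2) = 840.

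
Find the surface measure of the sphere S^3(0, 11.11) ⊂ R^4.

S = n·V_n(r)/r = 4·V_4(11.11)/11.11 (volume-to-surface relation), giving 27069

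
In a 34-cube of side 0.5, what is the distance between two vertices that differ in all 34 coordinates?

||(0.5,0.5,...,0.5)|| = √(34)·0.5 ≈ 2.91548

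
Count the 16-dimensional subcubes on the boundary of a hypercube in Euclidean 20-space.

Number of 16-faces = C(20,16) · 2^(20-16) = 4845 · 16 = 77520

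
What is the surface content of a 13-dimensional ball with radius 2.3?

|∂B_13(2.3)| ≈ 259429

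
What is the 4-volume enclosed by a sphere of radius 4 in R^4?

Volume = π^{4/2}·(4)^4/Γ(3) = 128·π^2 ≈ 1263.31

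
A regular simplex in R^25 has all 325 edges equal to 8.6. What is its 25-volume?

For a regular n-simplex with edge a, V = (a^n / n!)·√((n+1)/2^n). With a=8.6, n=25: V ≈ 1.30746e-05.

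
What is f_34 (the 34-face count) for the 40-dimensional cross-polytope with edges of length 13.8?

Each 34-face is the convex hull of 35 vertices, one chosen as ±e_i from each of 35 distinct axes: 2^35·C(40,35) = 22608982724050944.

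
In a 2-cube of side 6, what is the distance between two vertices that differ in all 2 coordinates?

d = √(6² + 6² + ... + 6²) [2 terms] = √(2·6²) = 6√2 ≈ 8.48528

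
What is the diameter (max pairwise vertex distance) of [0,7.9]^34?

Diagonal = √34 · 7.9 ≈ 46.0645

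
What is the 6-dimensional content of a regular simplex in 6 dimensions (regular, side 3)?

Volume = 3^6 · √(7/2^6) / 6! ≈ 0.334853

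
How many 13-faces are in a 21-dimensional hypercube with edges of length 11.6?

f_13(21-cube) = (21 choose 13) · 2^8 = 52093440.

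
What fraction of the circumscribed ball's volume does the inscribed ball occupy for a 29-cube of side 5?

Volume scales as r^n, and r_in/r_out = 1/√29, giving (1/√29)^29 ≈ 6.24064e-22.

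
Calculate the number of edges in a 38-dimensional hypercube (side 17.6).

The 38-cube has n·2^(n-1) = 38·2^37 = 38·137438953472 = 5222680231936 edges.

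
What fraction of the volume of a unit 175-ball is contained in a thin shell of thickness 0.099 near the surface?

Shell fraction = 1 - (1-0.099)^175 ≈ 0.9999999881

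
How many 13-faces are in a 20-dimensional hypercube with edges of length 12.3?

Choose 13 of 20 axes to span the face (C(20,13) = 77520 ways), then fix each of the remaining 7 coordinates at one of its two extreme values (2^7 = 128 ways): 77520·128 = 9922560.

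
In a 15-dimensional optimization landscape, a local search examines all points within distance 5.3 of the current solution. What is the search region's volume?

V_15(5.3) = π^(15/2) · (5.3)^15 / Γ(15/2 + 1) ≈ 2.78977e+10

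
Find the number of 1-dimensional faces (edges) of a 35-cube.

An n-cube has n·2^(n-1) edges. With n = 35: 35·17179869184 = 601295421440.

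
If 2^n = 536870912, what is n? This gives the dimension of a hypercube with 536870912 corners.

Since 2^n = 536870912, we have n = 29.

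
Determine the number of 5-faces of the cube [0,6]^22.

f_5(22-cube) = (22 choose 5) · 2^17 = 3451650048.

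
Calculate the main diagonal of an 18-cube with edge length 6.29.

The space diagonal of an n-cube of side s is s√n. Here 6.29·√18 ≈ 26.6862.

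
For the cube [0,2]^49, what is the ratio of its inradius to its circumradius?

Ratio = (s/2)/(s√49/2) = 49^(-1/2) ≈ 0.142857.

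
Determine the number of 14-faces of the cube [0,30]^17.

An n-cube has C(n,k)·2^(n-k) k-faces. Here C(17,14)·2^3 = 680·8 = 5440.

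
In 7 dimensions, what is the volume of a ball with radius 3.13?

Volume = π^{7/2}·(3.13)^7/Γ(9/2) ≈ 13905.6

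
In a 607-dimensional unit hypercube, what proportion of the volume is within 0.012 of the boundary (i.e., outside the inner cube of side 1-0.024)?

1 - (1 - 2·0.012)^607 = 1 - 0.976^607 ≈ 0.9999996055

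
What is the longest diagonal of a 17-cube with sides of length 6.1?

d = √(6.1² + 6.1² + ... + 6.1²) [17 terms] = √(17·6.1²) = 6.1√17 ≈ 25.1509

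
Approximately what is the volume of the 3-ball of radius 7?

Volume = π^{3/2}·(7)^3/Γ(5/2) = 1372·π/3 ≈ 1436.76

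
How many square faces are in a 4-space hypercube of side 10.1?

Choose 2 of 4 axes to span the face (C(4,2) = 6 ways), then fix each of the remaining 2 coordinates at one of its two extreme values (2^2 = 4 ways): 6·4 = 24.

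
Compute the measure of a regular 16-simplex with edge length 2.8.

Volume = 2.8^16 · √(17/2^16) / 16! ≈ 1.09874e-08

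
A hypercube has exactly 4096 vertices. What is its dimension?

n = log_2(4096) = 12.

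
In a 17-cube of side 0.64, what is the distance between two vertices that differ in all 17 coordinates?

Diagonal = √17 · 0.64 ≈ 2.63879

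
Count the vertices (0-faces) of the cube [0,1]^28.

Number of vertices = 2^28 = 268435456.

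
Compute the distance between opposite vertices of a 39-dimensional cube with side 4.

The space diagonal of an n-cube of side s is s√n. Here 4·√39 ≈ 24.98.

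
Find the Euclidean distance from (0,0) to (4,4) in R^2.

d = √(4² + 4² + ... + 4²) [2 terms] = √(2·4²) = 4√2 ≈ 5.65685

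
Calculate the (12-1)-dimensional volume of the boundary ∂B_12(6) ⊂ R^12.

The surface area of an n-ball is 2π^(n/2) r^(n-1) / Γ(n/2). For n=12, r=6: 30233088·π^6/5 ≈ 5.81315e+09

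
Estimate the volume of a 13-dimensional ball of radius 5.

Volume = π^{13/2}·(5)^13/Γ(15/2) = 31250000000·π^6/27027 ≈ 1.11161e+09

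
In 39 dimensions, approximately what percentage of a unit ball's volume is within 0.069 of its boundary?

1 - (1-0.069)^39 ≈ 0.938477 ≈ 93.85%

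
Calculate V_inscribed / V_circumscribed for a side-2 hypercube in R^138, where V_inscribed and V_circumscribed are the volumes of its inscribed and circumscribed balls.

The radii are 2/2 and 2√138/2, so the volume ratio is (1/√138)^138 = 138^{-138/2} ≈ 2.2302e-148.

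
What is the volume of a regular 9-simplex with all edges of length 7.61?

For a regular n-simplex with edge a, V = (a^n / n!)·√((n+1)/2^n). With a=7.61, n=9: V ≈ 32.9658.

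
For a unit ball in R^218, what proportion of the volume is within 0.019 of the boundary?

V(inner)/V(outer) = ((1-0.019)/1)^218 ≈ 0.01527, so the shell fraction is 0.98473.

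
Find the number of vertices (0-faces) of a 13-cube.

Number of 0-faces = C(13,0) · 2^(13-0) = 1 · 8192 = 8192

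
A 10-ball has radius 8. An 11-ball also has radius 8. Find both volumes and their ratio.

V_10(8) ≈ 2.73822e+09. V_11(8) ≈ 1.61843e+10. Ratio V_10/V_11 ≈ 0.1692.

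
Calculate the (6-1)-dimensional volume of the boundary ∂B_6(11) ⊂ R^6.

S = n·V_n(r)/r = 6·V_6(11)/11 (volume-to-surface relation), giving 161051·π^3 ≈ 4.99359e+06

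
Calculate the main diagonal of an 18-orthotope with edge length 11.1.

The space diagonal of an n-cube of side s is s√n. Here 11.1·√18 ≈ 47.0933.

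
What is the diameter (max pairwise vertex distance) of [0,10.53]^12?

The space diagonal of an n-cube of side s is s√n. Here 10.53·√12 ≈ 36.477.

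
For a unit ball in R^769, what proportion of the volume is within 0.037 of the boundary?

Shell fraction = 1 - (1-0.037)^769 ≈ 1 - 2.562e-13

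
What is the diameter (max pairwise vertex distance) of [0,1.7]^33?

Diagonal = √33 · 1.7 ≈ 9.76576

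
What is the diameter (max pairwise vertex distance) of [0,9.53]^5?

||(9.53,9.53,...,9.53)|| = √(5)·9.53 ≈ 21.3097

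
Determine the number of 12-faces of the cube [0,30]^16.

Number of 12-faces = C(16,12) · 2^(16-12) = 1820 · 16 = 29120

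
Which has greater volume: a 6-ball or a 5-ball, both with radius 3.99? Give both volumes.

V_6(3.99) ≈ 20851.4. V_5(3.99) ≈ 5323.08. The 6-ball is larger.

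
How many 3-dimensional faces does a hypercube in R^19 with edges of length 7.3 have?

An n-cube has C(n,k)·2^(n-k) k-faces. Here C(19,3)·2^16 = 969·65536 = 63504384.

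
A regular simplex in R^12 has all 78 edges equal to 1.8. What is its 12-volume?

V_12 = √(13) · 1.8^12 / (12! · 2^(12/2)) ≈ 1.36058e-07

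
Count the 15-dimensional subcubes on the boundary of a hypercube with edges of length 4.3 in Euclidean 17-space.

Number of 15-faces = C(17,15) · 2^(17-15) = 136 · 4 = 544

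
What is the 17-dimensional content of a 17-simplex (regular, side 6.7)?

V_17 = √(18) · 6.7^17 / (17! · 2^(17/2)) ≈ 0.00363986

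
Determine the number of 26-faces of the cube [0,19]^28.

Choose 26 of 28 axes to span the face (C(28,26) = 378 ways), then fix each of the remaining 2 coordinates at one of its two extreme values (2^2 = 4 ways): 378·4 = 1512.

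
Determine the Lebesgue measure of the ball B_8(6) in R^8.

The n-ball volume is π^(n/2)·r^n/Γ(n/2+1). With n=8, r=6: V = 69984·π^4 ≈ 6.81708e+06.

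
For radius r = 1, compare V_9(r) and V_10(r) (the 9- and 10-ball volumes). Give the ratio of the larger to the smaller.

V_9(1) ≈ 3.29851, V_10(1) ≈ 2.55016. The 9-ball is larger by a factor of 1.293.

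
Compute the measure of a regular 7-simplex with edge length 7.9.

V = (7.9^7 / 7!) · √((7+1) / 2^7) ≈ 95.2575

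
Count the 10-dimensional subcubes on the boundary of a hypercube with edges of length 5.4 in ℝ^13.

An n-cube has C(n,k)·2^(n-k) k-faces. Here C(13,10)·2^3 = 286·8 = 2288.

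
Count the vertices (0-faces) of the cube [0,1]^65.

Each vertex is a binary string of length 65, so there are 2^65 = 36893488147419103232.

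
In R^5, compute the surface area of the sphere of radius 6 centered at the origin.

The surface area of an n-ball is 2π^(n/2) r^(n-1) / Γ(n/2). For n=5, r=6: 3456·π^2 ≈ 34109.4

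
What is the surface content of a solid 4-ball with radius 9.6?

|∂B_4(9.6)| ≈ 17464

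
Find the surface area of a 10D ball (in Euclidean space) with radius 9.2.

S = n·V_n(r)/r = 10·V_10(9.2)/9.2 (volume-to-surface relation), giving 1.20409e+10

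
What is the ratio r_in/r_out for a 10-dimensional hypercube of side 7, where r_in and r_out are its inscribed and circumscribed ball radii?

r_in = 7/2 (half the side); r_out = 7√10/2 (half the diagonal). Ratio = 1/√10 ≈ 0.316228.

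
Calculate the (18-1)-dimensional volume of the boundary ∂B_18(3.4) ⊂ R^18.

S = n·V_n(r)/r = 18·V_18(3.4)/3.4 (volume-to-surface relation), giving 1.60325e+09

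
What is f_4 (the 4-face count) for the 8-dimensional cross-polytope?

Each 4-face is the convex hull of 5 vertices, one chosen as ±e_i from each of 5 distinct axes: 2^5·C(8,5) = 1792.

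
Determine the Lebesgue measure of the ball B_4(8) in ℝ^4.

Volume = π^{4/2}·(8)^4/Γ(3) = 2048·π^2 ≈ 20212.9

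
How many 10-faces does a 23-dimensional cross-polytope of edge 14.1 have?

An n-cross-polytope has 2^(k+1)·C(n,k+1) k-faces. Here 2^11·C(23,11) = 2048·1352078 = 2769055744.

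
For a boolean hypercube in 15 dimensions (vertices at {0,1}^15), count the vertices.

The 15-cube has 2^15 = 32768 vertices.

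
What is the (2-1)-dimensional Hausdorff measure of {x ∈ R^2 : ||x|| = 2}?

The surface area of an n-ball is 2π^(n/2) r^(n-1) / Γ(n/2). For n=2, r=2: 2πr = 2π·2 ≈ 12.5664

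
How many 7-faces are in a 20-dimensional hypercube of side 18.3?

f_7(20-cube) = (20 choose 7) · 2^13 = 635043840.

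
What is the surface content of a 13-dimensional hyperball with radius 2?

|∂B_13(2)| = 524288·π^6/10395 ≈ 48489.2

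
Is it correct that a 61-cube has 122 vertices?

False. The 61-cube has 2^61 = 2305843009213693952 vertices.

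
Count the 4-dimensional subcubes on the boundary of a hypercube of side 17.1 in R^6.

f_4(6-cube) = (6 choose 4) · 2^2 = 60.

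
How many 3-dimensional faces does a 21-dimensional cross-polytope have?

An n-cross-polytope has 2^(k+1)·C(n,k+1) k-faces. Here 2^4·C(21,4) = 16·5985 = 95760.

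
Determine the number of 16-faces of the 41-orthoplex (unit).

Number of 16-faces = 2^(16+1) · C(41,16+1) = 131072 · 151584480450 = 19868481021542400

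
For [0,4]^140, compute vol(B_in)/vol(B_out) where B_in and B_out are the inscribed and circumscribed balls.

Volume scales as r^n, and r_in/r_out = 1/√140, giving (1/√140)^140 ≈ 5.90252e-151.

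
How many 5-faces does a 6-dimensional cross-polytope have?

Number of 5-faces = 2^(5+1) · C(6,5+1) = 64 · 1 = 64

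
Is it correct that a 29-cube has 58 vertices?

False. The 29-cube has 2^29 = 536870912 vertices.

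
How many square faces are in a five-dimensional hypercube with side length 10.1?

Number of 2-faces = C(5,2) · 2^(5-2) = 10 · 8 = 80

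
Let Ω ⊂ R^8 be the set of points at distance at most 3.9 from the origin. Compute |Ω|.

V_8(3.9) = π^(8/2) · (3.9)^8 / Γ(8/2 + 1) ≈ 217223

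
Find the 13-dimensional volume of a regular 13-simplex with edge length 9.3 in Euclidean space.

For a regular n-simplex with edge a, V = (a^n / n!)·√((n+1)/2^n). With a=9.3, n=13: V ≈ 25.8444.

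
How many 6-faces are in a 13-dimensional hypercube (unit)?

f_6(13-cube) = (13 choose 6) · 2^7 = 219648.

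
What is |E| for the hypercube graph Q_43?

An n-cube has n·2^(n-1) edges. With n = 43: 43·4398046511104 = 189115999977472.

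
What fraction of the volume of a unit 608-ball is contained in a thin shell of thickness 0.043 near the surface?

Shell fraction = 1 - (1-0.043)^608 ≈ 1 - 2.48e-12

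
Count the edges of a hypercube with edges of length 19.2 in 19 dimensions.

The 19-cube has n·2^(n-1) = 19·2^18 = 19·262144 = 4980736 edges.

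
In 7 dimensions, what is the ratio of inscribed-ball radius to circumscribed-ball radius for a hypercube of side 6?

r_in / r_out = (6/2) / (6√7/2) = 1/√7 ≈ 0.377964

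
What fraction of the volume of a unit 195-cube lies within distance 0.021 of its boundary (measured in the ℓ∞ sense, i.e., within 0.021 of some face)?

1 - (1 - 2·0.021)^195 = 1 - 0.958^195 ≈ 0.999768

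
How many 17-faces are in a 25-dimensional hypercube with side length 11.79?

Choose 17 of 25 axes to span the face (C(25,17) = 1081575 ways), then fix each of the remaining 8 coordinates at one of its two extreme values (2^8 = 256 ways): 1081575·256 = 276883200.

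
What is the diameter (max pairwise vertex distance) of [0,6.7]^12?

||(6.7,6.7,...,6.7)|| = √(12)·6.7 ≈ 23.2095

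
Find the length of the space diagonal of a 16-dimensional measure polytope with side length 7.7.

The space diagonal of an n-cube of side s is s√n. Here 7.7·√16 = 30.8.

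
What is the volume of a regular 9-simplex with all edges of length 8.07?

V_9 = √(10) · 8.07^9 / (9! · 2^(9/2)) ≈ 55.9067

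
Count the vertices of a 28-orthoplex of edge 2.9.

Number of vertices = 2n = 56.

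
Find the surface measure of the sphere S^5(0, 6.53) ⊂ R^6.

The surface area of an n-ball is 2π^(n/2) r^(n-1) / Γ(n/2). For n=6, r=6.53: 368142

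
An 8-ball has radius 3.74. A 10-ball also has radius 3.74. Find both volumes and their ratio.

V_8(3.74) ≈ 155368. V_10(3.74) ≈ 1.36548e+06. Ratio V_8/V_10 ≈ 0.1138.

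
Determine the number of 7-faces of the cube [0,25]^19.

An n-cube has C(n,k)·2^(n-k) k-faces. Here C(19,7)·2^12 = 50388·4096 = 206389248.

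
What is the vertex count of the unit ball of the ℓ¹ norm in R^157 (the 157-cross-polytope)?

Number of vertices = 2n = 314.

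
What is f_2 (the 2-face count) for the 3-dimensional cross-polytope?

Each 2-face is the convex hull of 3 vertices, one chosen as ±e_i from each of 3 distinct axes: 2^3·C(3,3) = 8.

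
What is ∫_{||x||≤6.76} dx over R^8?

Volume = π^{8/2}·(6.76)^8/Γ(5) ≈ 1.76995e+07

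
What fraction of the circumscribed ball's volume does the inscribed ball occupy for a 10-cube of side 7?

Volume scales as r^n, and r_in/r_out = 1/√10, giving (1/√10)^10 ≈ 1e-05.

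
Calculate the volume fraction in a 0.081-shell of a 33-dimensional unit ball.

Shell fraction = 1 - (1-0.081)^33 ≈ 0.938424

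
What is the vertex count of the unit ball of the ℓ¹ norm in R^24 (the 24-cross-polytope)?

The vertices are ±e_1, ..., ±e_24, so there are 2·24 = 48.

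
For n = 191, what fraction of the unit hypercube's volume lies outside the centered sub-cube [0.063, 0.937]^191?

1 - (1 - 2·0.063)^191 = 1 - 0.874^191 ≈ 1 - 6.74e-12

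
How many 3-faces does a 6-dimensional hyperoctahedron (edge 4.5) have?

f_3(6-orthoplex) = 2^4 · (6 choose 4) = 240.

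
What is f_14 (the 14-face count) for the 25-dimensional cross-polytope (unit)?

Number of 14-faces = 2^(14+1) · C(25,14+1) = 32768 · 3268760 = 107110727680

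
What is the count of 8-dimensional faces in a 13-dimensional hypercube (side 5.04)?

Number of 8-faces = C(13,8) · 2^(13-8) = 1287 · 32 = 41184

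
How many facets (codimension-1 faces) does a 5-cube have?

Choose 4 of 5 axes to span the face (C(5,4) = 5 ways), then fix each of the remaining 1 coordinate at one of its two extreme values (2^1 = 2 ways): 5·2 = 10.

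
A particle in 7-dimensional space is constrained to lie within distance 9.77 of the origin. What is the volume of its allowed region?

The n-ball volume is π^(n/2)·r^n/Γ(n/2+1). With n=7, r=9.77: V ≈ 4.0146e+07.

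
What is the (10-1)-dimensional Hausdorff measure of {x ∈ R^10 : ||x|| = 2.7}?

S = n·V_n(r)/r = 10·V_10(2.7)/2.7 (volume-to-surface relation), giving 194465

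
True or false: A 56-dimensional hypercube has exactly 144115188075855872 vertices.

False. The 56-cube has 2^56 = 72057594037927936 vertices.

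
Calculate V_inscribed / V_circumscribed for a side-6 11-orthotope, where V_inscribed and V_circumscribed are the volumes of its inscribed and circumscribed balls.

The radii are 6/2 and 6√11/2, so the volume ratio is (1/√11)^11 = 11^{-11/2} ≈ 1.87215e-06.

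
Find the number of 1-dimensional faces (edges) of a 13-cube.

An n-cube has n·2^(n-1) edges. With n = 13: 13·4096 = 53248.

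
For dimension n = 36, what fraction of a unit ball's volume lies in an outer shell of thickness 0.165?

1 - (1-0.165)^36 ≈ 0.998484 ≈ 99.85%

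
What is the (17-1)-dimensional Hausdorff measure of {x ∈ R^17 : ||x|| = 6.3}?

The surface area of an n-ball is 2π^(n/2) r^(n-1) / Γ(n/2). For n=17, r=6.3: 1.47591e+13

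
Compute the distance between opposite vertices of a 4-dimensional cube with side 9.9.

Diagonal = √4 · 9.9 = 19.8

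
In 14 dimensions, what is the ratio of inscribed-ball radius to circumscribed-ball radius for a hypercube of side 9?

r_in / r_out = (9/2) / (9√14/2) = 1/√14 ≈ 0.267261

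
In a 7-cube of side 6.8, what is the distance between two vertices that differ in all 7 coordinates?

The space diagonal of an n-cube of side s is s√n. Here 6.8·√7 ≈ 17.9911.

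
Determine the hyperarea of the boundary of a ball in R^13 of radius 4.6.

S_13(4.6) = 2·π^(13/2)·(4.6)^12 / Γ(13/2) ≈ 1.06262e+09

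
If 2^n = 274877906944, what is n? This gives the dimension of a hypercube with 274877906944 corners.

Since 2^n = 274877906944, we have n = 38.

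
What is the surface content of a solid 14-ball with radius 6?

|∂B_14(6)| = 181398528·π^7/5 ≈ 1.09575e+11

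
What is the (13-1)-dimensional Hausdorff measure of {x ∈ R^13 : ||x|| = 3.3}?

S = n·V_n(r)/r = 13·V_13(3.3)/3.3 (volume-to-surface relation), giving 1.97448e+07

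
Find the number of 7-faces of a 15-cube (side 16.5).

An n-cube has C(n,k)·2^(n-k) k-faces. Here C(15,7)·2^8 = 6435·256 = 1647360.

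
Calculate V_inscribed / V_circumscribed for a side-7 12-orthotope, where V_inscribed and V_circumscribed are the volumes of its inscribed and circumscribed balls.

Volume scales as r^n, and r_in/r_out = 1/√12, giving (1/√12)^12 ≈ 3.34898e-07.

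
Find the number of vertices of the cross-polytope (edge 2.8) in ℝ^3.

f_0(3-orthoplex) = 2^1 · (3 choose 1) = 6.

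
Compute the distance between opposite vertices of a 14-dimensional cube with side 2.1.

||(2.1,2.1,...,2.1)|| = √(14)·2.1 ≈ 7.85748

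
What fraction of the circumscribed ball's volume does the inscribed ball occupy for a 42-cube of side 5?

V_in / V_out = (r_in/r_out)^42 = (1/√42)^42 = 42^(-42/2) ≈ 8.1614e-35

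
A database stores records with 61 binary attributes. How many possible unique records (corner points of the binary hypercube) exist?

Each vertex is a binary string of length 61, so there are 2^61 = 2305843009213693952.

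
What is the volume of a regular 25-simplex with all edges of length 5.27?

V = (5.27^25 / 25!) · √((25+1) / 2^25) ≈ 6.29842e-11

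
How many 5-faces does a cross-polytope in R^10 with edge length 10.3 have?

Each 5-face is the convex hull of 6 vertices, one chosen as ±e_i from each of 6 distinct axes: 2^6·C(10,6) = 13440.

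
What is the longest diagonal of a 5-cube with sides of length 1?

The space diagonal of an n-cube of side s is s√n. Here 1·√5 ≈ 2.23607.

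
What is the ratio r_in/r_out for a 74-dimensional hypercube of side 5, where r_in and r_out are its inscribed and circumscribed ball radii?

r_in = 5/2 (half the side); r_out = 5√74/2 (half the diagonal). Ratio = 1/√74 ≈ 0.116248.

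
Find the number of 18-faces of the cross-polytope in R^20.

Each 18-face is the convex hull of 19 vertices, one chosen as ±e_i from each of 19 distinct axes: 2^19·C(20,19) = 10485760.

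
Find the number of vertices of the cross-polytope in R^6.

f_0(6-orthoplex) = 2^1 · (6 choose 1) = 12.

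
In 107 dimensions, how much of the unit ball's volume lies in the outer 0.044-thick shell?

V(inner)/V(outer) = ((1-0.044)/1)^107 ≈ 0.00811, so the shell fraction is 0.99189.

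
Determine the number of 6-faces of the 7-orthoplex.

Each 6-face is the convex hull of 7 vertices, one chosen as ±e_i from each of 7 distinct axes: 2^7·C(7,7) = 128.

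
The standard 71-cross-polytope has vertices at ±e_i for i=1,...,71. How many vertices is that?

The 71-dimensional cross-polytope has 2n = 2·71 = 142 vertices.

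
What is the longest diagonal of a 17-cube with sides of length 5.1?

The space diagonal of an n-cube of side s is s√n. Here 5.1·√17 ≈ 21.0278.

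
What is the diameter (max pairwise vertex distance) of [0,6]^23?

The space diagonal of an n-cube of side s is s√n. Here 6·√23 ≈ 28.775.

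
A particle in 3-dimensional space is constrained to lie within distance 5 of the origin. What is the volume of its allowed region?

V_3(5) = π^(3/2) · (5)^3 / Γ(3/2 + 1) = 500·π/3 ≈ 523.599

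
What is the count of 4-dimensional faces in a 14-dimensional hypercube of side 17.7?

f_4(14-cube) = (14 choose 4) · 2^10 = 1025024.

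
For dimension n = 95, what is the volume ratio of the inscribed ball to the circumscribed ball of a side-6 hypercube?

V_in/V_out = n^(-n/2) = 95^(-95/2) ≈ 1.14322e-94.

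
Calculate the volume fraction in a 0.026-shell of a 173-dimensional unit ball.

1 - (1-0.026)^173 ≈ 0.989512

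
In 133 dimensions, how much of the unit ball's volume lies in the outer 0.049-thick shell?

1 - (1-0.049)^133 ≈ 0.998747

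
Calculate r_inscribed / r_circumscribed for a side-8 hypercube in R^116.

For an n-cube of any side s, the inradius is s/2 and the circumradius is s√n/2, so the ratio is 1/√116 ≈ 0.0928477.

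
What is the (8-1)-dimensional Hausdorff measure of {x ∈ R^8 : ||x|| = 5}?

S_8(5) = 2·π^(8/2)·(5)^7 / Γ(8/2) = 78125·π^4/3 ≈ 2.5367e+06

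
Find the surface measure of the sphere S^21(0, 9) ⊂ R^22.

S_22(9) = 2·π^(22/2)·(9)^21 / Γ(22/2) = 1350851717672992089·π^11/22400 ≈ 1.77422e+19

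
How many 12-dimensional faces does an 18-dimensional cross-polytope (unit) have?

An n-cross-polytope has 2^(k+1)·C(n,k+1) k-faces. Here 2^13·C(18,13) = 8192·8568 = 70189056.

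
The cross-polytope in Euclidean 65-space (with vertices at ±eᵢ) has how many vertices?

The vertices are ±e_1, ..., ±e_65, so there are 2·65 = 130.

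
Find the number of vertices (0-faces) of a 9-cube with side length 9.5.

Choose 0 of 9 axes to span the face (C(9,0) = 1 way), then fix each of the remaining 9 coordinates at one of its two extreme values (2^9 = 512 ways): 1·512 = 512.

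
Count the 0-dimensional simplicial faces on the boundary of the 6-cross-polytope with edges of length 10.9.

f_0(6-orthoplex) = 2^1 · (6 choose 1) = 12.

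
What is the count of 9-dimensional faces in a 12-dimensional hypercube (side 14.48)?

An n-cube has C(n,k)·2^(n-k) k-faces. Here C(12,9)·2^3 = 220·8 = 1760.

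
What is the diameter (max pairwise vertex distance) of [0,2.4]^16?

||(2.4,2.4,...,2.4)|| = √(16)·2.4 = 9.6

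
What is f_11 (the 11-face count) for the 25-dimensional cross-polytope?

Each 11-face is the convex hull of 12 vertices, one chosen as ±e_i from each of 12 distinct axes: 2^12·C(25,12) = 21300428800.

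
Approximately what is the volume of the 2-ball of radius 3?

The n-ball volume is π^(n/2)·r^n/Γ(n/2+1). With n=2, r=3: V = 9·π ≈ 28.2743.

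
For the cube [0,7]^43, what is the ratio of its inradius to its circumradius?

r_in = 7/2 (half the side); r_out = 7√43/2 (half the diagonal). Ratio = 1/√43 ≈ 0.152499.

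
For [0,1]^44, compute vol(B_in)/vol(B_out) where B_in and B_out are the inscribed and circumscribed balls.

V_in / V_out = (r_in/r_out)^44 = (1/√44)^44 = 44^(-44/2) ≈ 6.98299e-37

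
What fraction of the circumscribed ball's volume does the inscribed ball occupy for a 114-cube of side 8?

Volume scales as r^n, and r_in/r_out = 1/√114, giving (1/√114)^114 ≈ 5.70721e-118.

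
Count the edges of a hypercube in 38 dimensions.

Each of the 2^38 = 274877906944 vertices has degree 38; total edges = 38·2^38/2 = 5222680231936.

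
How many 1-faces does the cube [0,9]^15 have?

The 15-cube has n·2^(n-1) = 15·2^14 = 15·16384 = 245760 edges.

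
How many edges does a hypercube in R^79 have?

The 79-cube has n·2^(n-1) = 79·2^78 = 79·302231454903657293676544 = 23876284937388926200446976 edges.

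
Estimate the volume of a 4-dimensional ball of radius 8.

The n-ball volume is π^(n/2)·r^n/Γ(n/2+1). With n=4, r=8: V = 2048·π^2 ≈ 20212.9.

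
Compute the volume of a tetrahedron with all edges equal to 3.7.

Volume = (√2/12) · 3.7³ = 5.96951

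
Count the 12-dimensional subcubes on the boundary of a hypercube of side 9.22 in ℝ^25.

f_12(25-cube) = (25 choose 12) · 2^13 = 42600857600.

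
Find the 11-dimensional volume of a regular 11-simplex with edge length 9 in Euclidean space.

V = (9^11 / 11!) · √((11+1) / 2^11) ≈ 60.178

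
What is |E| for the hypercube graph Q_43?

An n-cube has n·2^(n-1) edges. With n = 43: 43·4398046511104 = 189115999977472.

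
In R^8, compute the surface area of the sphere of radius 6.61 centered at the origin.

The surface area of an n-ball is 2π^(n/2) r^(n-1) / Γ(n/2). For n=8, r=6.61: 1.79015e+07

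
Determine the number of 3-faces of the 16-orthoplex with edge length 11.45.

f_3(16-orthoplex) = 2^4 · (16 choose 4) = 29120.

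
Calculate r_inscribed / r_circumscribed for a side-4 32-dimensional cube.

r_in / r_out = (4/2) / (4√32/2) = 1/√32 ≈ 0.176777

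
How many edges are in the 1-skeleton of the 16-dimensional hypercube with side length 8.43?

An n-cube has n·2^(n-1) edges. With n = 16: 16·32768 = 524288.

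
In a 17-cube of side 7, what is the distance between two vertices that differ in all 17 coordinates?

The space diagonal of an n-cube of side s is s√n. Here 7·√17 ≈ 28.8617.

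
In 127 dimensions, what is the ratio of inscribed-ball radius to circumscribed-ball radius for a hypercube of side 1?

r_in = 1/2 (half the side); r_out = 1√127/2 (half the diagonal). Ratio = 1/√127 ≈ 0.0887357.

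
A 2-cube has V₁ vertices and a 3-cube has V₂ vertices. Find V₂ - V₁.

V₁ = 2^2 = 4. V₂ = 2^3 = 8. V₂ - V₁ = 4.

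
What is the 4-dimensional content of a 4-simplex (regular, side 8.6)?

Volume = 8.6^4 · √(5/2^4) / 4! ≈ 127.411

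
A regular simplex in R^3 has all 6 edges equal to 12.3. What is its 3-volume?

Volume = (√2/12) · 12.3³ = 219.305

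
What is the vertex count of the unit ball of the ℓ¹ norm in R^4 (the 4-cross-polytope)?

The vertices are ±e_1, ..., ±e_4, so there are 2·4 = 8.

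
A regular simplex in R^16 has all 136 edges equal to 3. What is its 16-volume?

Volume = 3^16 · √(17/2^16) / 16! ≈ 3.31364e-08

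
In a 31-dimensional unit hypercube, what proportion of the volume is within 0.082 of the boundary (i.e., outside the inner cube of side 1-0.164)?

Shell fraction = 1 - (1-0.164)^31 ≈ 0.996124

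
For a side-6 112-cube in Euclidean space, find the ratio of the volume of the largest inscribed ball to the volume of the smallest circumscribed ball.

The radii are 6/2 and 6√112/2, so the volume ratio is (1/√112)^112 = 112^{-112/2} ≈ 1.75304e-115.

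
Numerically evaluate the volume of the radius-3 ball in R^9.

Volume = π^{9/2}·(3)^9/Γ(11/2) = 23328·π^4/35 ≈ 64924.6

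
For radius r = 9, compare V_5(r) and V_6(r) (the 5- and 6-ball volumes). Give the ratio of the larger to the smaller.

V_5(9) ≈ 310821, V_6(9) ≈ 2.74633e+06. The 6-ball is larger by a factor of 8.836.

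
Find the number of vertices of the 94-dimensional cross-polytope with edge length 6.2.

An n-cross-polytope has 2n vertices; here n = 94, giving 188.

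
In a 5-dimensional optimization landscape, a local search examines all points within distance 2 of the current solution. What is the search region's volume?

Volume = π^{5/2}·(2)^5/Γ(7/2) = 256·π^2/15 ≈ 168.441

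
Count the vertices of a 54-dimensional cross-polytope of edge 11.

The vertices are ±e_1, ..., ±e_54, so there are 2·54 = 108.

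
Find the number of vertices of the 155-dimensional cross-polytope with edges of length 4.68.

An n-cross-polytope has 2n vertices; here n = 155, giving 310.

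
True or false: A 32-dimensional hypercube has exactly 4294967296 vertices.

True. The 32-cube has 2^32 = 4294967296 vertices.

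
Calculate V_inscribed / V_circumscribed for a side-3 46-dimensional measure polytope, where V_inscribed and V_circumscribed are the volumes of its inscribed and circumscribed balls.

V_in / V_out = (r_in/r_out)^46 = (1/√46)^46 = 46^(-46/2) ≈ 5.70913e-39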